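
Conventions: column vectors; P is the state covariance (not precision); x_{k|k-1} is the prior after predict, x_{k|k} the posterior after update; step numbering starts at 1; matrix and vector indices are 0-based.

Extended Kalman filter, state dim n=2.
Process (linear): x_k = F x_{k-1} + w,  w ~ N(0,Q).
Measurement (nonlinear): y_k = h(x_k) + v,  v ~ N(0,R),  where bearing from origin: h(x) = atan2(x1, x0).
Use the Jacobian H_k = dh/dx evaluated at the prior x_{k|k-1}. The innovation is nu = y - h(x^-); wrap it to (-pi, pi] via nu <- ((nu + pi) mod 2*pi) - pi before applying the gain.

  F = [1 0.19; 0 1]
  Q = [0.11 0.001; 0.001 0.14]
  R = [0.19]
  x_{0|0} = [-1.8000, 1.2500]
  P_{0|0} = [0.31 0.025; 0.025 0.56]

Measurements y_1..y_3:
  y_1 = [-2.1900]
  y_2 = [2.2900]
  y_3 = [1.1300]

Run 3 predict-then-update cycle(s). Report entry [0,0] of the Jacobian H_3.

step 1: x^-=[-1.5625, 1.2500]  P^-=[0.4497 0.1324; 0.1324 0.7000]  H_jac=[-0.3122 -0.3902]  S=[0.3727]  K=[-0.5153; -0.8439]  nu=[1.6263]  x^+=[-2.4006, -0.1224]  P^+=[0.3507 -0.0297; -0.0297 0.4346]
step 2: x^-=[-2.4239, -0.1224]  P^-=[0.4651 0.0539; 0.0539 0.5746]  H_jac=[0.0208 -0.4115]  S=[0.2866]  K=[-0.0437; -0.8212]  nu=[-0.9020]  x^+=[-2.3845, 0.6183]  P^+=[0.4646 0.0436; 0.0436 0.3813]
step 3: x^-=[-2.2670, 0.6183]  P^-=[0.6049 0.1171; 0.1171 0.5213]  H_jac=[-0.1120 -0.4106]  S=[0.2962]  K=[-0.3909; -0.7668]  nu=[-1.7453]  x^+=[-1.5847, 1.9567]  P^+=[0.5597 0.0283; 0.0283 0.3472]

H_jac[0,0] = -0.1120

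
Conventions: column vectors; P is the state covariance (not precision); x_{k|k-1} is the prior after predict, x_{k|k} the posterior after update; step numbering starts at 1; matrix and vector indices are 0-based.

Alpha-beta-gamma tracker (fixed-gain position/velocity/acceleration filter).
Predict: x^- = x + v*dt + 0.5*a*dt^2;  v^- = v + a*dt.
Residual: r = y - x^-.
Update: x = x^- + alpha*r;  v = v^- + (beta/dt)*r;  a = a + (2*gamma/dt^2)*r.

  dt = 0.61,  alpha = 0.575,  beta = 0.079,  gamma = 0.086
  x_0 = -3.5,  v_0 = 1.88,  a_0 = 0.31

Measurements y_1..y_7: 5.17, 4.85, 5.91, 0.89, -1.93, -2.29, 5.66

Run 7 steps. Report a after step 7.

a_post = -7.3098

step 1: x_pred=-2.2955  r=7.4655  x^+=1.9972  v^+=3.0359  a^+=3.7609
step 2: x_pred=4.5488  r=0.3012  x^+=4.7220  v^+=5.3691  a^+=3.9001
step 3: x_pred=8.7227  r=-2.8127  x^+=7.1054  v^+=7.3839  a^+=2.5999
step 4: x_pred=12.0933  r=-11.2033  x^+=5.6514  v^+=7.5189  a^+=-2.5787
step 5: x_pred=9.7582  r=-11.6882  x^+=3.0375  v^+=4.4322  a^+=-7.9815
step 6: x_pred=4.2562  r=-6.5462  x^+=0.4921  v^+=-1.2843  a^+=-11.0074
step 7: x_pred=-2.3392  r=7.9992  x^+=2.2603  v^+=-6.9628  a^+=-7.3098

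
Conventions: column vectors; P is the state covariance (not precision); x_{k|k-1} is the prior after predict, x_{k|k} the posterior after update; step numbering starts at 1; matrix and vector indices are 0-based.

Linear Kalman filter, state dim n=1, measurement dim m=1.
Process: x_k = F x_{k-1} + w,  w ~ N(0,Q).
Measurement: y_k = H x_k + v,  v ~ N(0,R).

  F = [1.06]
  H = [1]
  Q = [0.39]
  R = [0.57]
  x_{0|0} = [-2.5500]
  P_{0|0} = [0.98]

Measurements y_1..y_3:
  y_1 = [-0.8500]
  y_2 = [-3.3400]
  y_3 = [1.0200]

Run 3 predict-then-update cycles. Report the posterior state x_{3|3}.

x_post = [-0.5728]

step 1: x^-=[-2.7030]  P^-=[1.4911]  S=[2.0611]  K=[0.7235]  nu=[1.8530]  x^+=[-1.3624]  P^+=[0.4124]
step 2: x^-=[-1.4442]  P^-=[0.8533]  S=[1.4233]  K=[0.5995]  nu=[-1.8958]  x^+=[-2.5808]  P^+=[0.3417]
step 3: x^-=[-2.7356]  P^-=[0.7740]  S=[1.3440]  K=[0.5759]  nu=[3.7556]  x^+=[-0.5728]  P^+=[0.3283]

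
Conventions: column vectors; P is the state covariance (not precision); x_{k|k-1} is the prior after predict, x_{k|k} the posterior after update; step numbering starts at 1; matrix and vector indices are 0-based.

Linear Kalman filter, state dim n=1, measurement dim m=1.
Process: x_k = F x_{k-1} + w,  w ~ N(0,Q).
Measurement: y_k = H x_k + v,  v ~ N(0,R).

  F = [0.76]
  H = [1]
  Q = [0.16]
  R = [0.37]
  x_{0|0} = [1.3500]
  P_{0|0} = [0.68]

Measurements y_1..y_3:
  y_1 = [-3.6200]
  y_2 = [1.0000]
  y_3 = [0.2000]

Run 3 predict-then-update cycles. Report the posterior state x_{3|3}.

step 1: x^-=[1.0260]  P^-=[0.5528]  S=[0.9228]  K=[0.5990]  nu=[-4.6460]  x^+=[-1.7571]  P^+=[0.2216]
step 2: x^-=[-1.3354]  P^-=[0.2880]  S=[0.6580]  K=[0.4377]  nu=[2.3354]  x^+=[-0.3132]  P^+=[0.1620]
step 3: x^-=[-0.2380]  P^-=[0.2535]  S=[0.6235]  K=[0.4066]  nu=[0.4380]  x^+=[-0.0599]  P^+=[0.1504]

x_post = [-0.0599]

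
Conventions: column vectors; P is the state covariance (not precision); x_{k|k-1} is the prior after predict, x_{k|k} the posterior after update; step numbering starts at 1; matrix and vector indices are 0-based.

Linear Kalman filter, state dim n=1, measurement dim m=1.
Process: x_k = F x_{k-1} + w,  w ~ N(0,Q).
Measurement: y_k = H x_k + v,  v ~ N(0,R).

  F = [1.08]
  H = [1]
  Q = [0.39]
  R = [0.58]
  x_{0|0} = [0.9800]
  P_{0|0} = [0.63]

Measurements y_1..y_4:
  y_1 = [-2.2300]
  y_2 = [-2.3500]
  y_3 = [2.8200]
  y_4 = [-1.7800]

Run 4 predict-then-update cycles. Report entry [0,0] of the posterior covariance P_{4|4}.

P_post[0,0] = 0.3326

step 1: x^-=[1.0584]  P^-=[1.1248]  S=[1.7048]  K=[0.6598]  nu=[-3.2884]  x^+=[-1.1113]  P^+=[0.3827]
step 2: x^-=[-1.2002]  P^-=[0.8364]  S=[1.4164]  K=[0.5905]  nu=[-1.1498]  x^+=[-1.8791]  P^+=[0.3425]
step 3: x^-=[-2.0295]  P^-=[0.7895]  S=[1.3695]  K=[0.5765]  nu=[4.8495]  x^+=[0.7662]  P^+=[0.3344]
step 4: x^-=[0.8275]  P^-=[0.7800]  S=[1.3600]  K=[0.5735]  nu=[-2.6075]  x^+=[-0.6680]  P^+=[0.3326]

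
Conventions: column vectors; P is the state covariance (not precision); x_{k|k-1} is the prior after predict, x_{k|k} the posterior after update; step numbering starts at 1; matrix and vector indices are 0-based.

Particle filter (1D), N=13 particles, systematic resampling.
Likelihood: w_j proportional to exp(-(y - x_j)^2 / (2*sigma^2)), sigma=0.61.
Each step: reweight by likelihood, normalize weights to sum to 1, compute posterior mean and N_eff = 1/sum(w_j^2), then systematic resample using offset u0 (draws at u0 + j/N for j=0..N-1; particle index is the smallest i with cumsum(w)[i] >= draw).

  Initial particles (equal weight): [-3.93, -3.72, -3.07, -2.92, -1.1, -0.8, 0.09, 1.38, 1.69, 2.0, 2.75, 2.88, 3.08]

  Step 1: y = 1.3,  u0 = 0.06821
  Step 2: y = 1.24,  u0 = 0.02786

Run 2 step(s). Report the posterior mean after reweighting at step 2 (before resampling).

step 1: w=[0.0000, 0.0000, 0.0000, 0.0000, 0.0002, 0.0010, 0.0543, 0.3849, 0.3165, 0.2010, 0.0230, 0.0136, 0.0055]  mean=1.5912  Neff=3.4196  idx=[7, 7, 7, 7, 7, 8, 8, 8, 8, 9, 9, 9, 11]
step 2: w=[0.1045, 0.1045, 0.1045, 0.1045, 0.1045, 0.0817, 0.0817, 0.0817, 0.0817, 0.0494, 0.0494, 0.0494, 0.0029]  mean=1.5774  Neff=11.2910  idx=[0, 1, 1, 2, 3, 3, 4, 5, 6, 7, 8, 9, 11]

post_mean = 1.5774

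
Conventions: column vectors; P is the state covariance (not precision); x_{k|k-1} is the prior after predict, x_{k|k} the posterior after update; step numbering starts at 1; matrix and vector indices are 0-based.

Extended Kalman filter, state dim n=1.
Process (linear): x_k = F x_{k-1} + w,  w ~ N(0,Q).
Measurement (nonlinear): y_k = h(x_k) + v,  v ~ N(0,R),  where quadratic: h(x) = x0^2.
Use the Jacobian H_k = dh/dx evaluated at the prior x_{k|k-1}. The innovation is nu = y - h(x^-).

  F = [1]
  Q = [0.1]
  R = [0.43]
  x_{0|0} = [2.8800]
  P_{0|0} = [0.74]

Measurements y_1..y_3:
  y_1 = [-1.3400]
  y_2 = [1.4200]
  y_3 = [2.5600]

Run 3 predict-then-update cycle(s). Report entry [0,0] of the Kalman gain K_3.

step 1: x^-=[2.8800]  P^-=[0.8400]  H_jac=[5.7600]  S=[28.2992]  K=[0.1710]  nu=[-9.6344]  x^+=[1.2328]  P^+=[0.0128]
step 2: x^-=[1.2328]  P^-=[0.1128]  H_jac=[2.4656]  S=[1.1155]  K=[0.2492]  nu=[-0.0997]  x^+=[1.2079]  P^+=[0.0435]
step 3: x^-=[1.2079]  P^-=[0.1435]  H_jac=[2.4158]  S=[1.2673]  K=[0.2735]  nu=[1.1009]  x^+=[1.5090]  P^+=[0.0487]

K[0,0] = 0.2735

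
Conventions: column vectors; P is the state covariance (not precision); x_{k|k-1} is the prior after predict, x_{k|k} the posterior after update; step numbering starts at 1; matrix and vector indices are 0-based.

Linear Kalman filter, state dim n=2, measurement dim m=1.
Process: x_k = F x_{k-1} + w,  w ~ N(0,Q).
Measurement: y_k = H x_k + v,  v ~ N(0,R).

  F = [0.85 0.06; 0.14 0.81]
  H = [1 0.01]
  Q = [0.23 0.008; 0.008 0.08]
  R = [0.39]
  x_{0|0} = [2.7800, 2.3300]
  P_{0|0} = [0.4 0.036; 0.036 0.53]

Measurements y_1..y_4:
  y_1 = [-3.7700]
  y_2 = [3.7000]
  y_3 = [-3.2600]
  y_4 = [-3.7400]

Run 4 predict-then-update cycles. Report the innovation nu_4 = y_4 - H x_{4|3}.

step 1: x^-=[2.5028, 2.2765]  P^-=[0.5246 0.1064; 0.1064 0.4437]  S=[0.9168]  K=[0.5734; 0.1210]  nu=[-6.2956]  x^+=[-1.1069, 1.5150]  P^+=[0.2232 0.0429; 0.0429 0.4303]
step 2: x^-=[-0.8500, 1.0722]  P^-=[0.3972 0.0853; 0.0853 0.3764]  S=[0.7889]  K=[0.5045; 0.1130]  nu=[4.5393]  x^+=[1.4402, 1.5849]  P^+=[0.1964 0.0404; 0.0404 0.3664]
step 3: x^-=[1.3192, 1.4854]  P^-=[0.3773 0.0773; 0.0773 0.3334]  S=[0.7689]  K=[0.4917; 0.1049]  nu=[-4.5941]  x^+=[-0.9398, 1.0035]  P^+=[0.1914 0.0377; 0.0377 0.3249]
step 4: x^-=[-0.7386, 0.6813]  P^-=[0.3733 0.0728; 0.0728 0.3055]  S=[0.7648]  K=[0.4891; 0.0992]  nu=[-3.0082]  x^+=[-2.2098, 0.3829]  P^+=[0.1904 0.0357; 0.0357 0.2979]

innov = [-3.0082]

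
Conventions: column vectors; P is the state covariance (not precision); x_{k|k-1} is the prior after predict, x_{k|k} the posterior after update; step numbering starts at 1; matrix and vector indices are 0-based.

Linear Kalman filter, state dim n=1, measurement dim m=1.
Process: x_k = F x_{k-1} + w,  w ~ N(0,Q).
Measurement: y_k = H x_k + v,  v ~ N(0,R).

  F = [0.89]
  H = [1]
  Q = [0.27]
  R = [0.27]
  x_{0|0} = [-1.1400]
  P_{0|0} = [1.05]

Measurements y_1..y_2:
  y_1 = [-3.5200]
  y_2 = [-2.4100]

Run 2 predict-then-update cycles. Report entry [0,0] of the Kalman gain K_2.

K[0,0] = 0.6207

step 1: x^-=[-1.0146]  P^-=[1.1017]  S=[1.3717]  K=[0.8032]  nu=[-2.5054]  x^+=[-3.0268]  P^+=[0.2169]
step 2: x^-=[-2.6939]  P^-=[0.4418]  S=[0.7118]  K=[0.6207]  nu=[0.2839]  x^+=[-2.5177]  P^+=[0.1676]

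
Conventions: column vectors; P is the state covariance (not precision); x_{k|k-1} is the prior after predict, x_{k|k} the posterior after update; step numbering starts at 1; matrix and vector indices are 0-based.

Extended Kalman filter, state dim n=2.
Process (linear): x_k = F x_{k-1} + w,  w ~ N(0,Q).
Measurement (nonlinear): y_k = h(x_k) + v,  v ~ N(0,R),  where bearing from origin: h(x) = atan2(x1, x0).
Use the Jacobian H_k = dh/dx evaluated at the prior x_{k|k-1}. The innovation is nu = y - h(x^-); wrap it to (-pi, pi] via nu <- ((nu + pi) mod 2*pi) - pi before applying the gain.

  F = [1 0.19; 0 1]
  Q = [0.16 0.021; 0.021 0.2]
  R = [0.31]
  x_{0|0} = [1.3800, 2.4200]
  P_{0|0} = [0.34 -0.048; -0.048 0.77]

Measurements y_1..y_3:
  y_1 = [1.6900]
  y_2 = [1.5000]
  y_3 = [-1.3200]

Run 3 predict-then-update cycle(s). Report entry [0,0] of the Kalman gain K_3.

K[0,0] = -0.2965

step 1: x^-=[1.8398, 2.4200]  P^-=[0.5096 0.1193; 0.1193 0.9700]  H_jac=[-0.2619 0.1991]  S=[0.3709]  K=[-0.2957; 0.4364]  nu=[0.7692]  x^+=[1.6123, 2.7557]  P^+=[0.4771 0.1672; 0.1672 0.8994]
step 2: x^-=[2.1359, 2.7557]  P^-=[0.7331 0.3590; 0.3590 1.0994]  H_jac=[-0.2267 0.1757]  S=[0.3530]  K=[-0.2921; 0.3166]  nu=[0.5886]  x^+=[1.9640, 2.9420]  P^+=[0.7030 0.3917; 0.3917 1.0640]
step 3: x^-=[2.5230, 2.9420]  P^-=[1.0503 0.6148; 0.6148 1.2640]  H_jac=[-0.1959 0.1680]  S=[0.3455]  K=[-0.2965; 0.2659]  nu=[-2.1819]  x^+=[3.1699, 2.3618]  P^+=[1.0199 0.6421; 0.6421 1.2395]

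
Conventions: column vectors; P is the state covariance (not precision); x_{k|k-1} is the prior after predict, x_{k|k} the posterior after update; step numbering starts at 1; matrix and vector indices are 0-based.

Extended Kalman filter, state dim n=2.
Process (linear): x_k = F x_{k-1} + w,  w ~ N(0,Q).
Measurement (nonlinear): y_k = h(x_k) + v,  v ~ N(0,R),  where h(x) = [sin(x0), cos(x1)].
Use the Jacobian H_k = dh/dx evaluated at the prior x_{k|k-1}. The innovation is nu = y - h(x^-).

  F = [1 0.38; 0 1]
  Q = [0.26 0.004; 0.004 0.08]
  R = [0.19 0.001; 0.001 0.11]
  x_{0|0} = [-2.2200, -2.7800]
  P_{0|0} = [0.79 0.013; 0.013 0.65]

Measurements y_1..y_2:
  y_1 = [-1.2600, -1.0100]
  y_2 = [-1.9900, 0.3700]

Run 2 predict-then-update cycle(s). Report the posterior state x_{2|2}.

x_post = [-1.5759, -1.1938]

step 1: x^-=[-3.2764, -2.7800]  P^-=[1.1537 0.2640; 0.2640 0.7300]  H_jac=[-0.9909 0.0000; 0.0000 0.3538]  S=[1.3229 -0.0915; -0.0915 0.2014]  K=[-0.8592 0.0732; -0.1125 1.2314]  nu=[-1.3944, -0.0747]  x^+=[-2.0839, -2.7150]  P^+=[0.1647 0.0203; 0.0203 0.3826]
step 2: x^-=[-3.1156, -2.7150]  P^-=[0.4954 0.1697; 0.1697 0.4626]  H_jac=[-0.9997 0.0000; 0.0000 0.4138]  S=[0.6850 -0.0692; -0.0692 0.1892]  K=[-0.7117 0.1109; -0.1511 0.9564]  nu=[-1.9640, 1.2804]  x^+=[-1.5759, -1.1938]  P^+=[0.1352 0.0278; 0.0278 0.2539]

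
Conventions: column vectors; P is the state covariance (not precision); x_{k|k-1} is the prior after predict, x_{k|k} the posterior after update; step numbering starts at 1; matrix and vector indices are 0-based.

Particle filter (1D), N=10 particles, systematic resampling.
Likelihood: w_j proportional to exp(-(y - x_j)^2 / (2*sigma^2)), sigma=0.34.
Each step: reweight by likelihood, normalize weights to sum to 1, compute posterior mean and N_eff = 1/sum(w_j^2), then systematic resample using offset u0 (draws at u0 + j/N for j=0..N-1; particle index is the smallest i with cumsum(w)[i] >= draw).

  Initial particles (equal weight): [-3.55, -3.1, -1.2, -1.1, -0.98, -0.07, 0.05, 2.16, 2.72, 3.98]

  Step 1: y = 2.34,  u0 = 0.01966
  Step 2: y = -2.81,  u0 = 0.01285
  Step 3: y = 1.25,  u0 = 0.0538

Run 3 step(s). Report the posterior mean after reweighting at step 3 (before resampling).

step 1: w=[0.0000, 0.0000, 0.0000, 0.0000, 0.0000, 0.0000, 0.0000, 0.6188, 0.3812, 0.0000]  mean=2.3735  Neff=1.8932  idx=[7, 7, 7, 7, 7, 7, 8, 8, 8, 8]
step 2: w=[0.1667, 0.1667, 0.1667, 0.1667, 0.1667, 0.1667, 0.0000, 0.0000, 0.0000, 0.0000]  mean=2.1600  Neff=6.0000  idx=[0, 0, 1, 1, 2, 3, 3, 4, 4, 5]
step 3: w=[0.1000, 0.1000, 0.1000, 0.1000, 0.1000, 0.1000, 0.1000, 0.1000, 0.1000, 0.1000]  mean=2.1600  Neff=10.0000  idx=[0, 1, 2, 3, 4, 5, 6, 7, 8, 9]

post_mean = 2.1600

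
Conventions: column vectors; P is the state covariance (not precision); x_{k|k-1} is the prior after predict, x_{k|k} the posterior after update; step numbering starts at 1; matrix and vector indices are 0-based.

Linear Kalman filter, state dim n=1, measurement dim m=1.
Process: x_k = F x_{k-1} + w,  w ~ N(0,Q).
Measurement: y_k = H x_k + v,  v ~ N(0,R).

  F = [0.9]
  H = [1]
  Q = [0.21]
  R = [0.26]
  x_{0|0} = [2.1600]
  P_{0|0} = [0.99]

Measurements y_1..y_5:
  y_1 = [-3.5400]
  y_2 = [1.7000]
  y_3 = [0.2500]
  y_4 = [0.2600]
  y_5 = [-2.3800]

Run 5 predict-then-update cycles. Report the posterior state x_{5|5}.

step 1: x^-=[1.9440]  P^-=[1.0119]  S=[1.2719]  K=[0.7956]  nu=[-5.4840]  x^+=[-2.4190]  P^+=[0.2069]
step 2: x^-=[-2.1771]  P^-=[0.3775]  S=[0.6375]  K=[0.5922]  nu=[3.8771]  x^+=[0.1189]  P^+=[0.1540]
step 3: x^-=[0.1070]  P^-=[0.3347]  S=[0.5947]  K=[0.5628]  nu=[0.1430]  x^+=[0.1875]  P^+=[0.1463]
step 4: x^-=[0.1687]  P^-=[0.3285]  S=[0.5885]  K=[0.5582]  nu=[0.0913]  x^+=[0.2197]  P^+=[0.1451]
step 5: x^-=[0.1977]  P^-=[0.3276]  S=[0.5876]  K=[0.5575]  nu=[-2.5777]  x^+=[-1.2393]  P^+=[0.1449]

x_post = [-1.2393]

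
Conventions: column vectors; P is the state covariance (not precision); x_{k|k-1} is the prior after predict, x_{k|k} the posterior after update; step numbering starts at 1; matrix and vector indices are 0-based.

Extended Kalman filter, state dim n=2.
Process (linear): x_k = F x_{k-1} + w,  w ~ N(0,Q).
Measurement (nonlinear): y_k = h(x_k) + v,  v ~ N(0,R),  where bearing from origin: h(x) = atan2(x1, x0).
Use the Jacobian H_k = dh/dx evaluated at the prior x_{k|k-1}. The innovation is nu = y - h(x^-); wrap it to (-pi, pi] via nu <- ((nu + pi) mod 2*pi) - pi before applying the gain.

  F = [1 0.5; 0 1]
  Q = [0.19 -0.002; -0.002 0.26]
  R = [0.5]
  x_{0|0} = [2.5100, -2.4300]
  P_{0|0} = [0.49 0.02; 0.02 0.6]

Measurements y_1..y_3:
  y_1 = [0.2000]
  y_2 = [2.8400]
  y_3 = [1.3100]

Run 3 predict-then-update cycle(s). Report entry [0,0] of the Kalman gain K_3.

K[0,0] = 0.3526

step 1: x^-=[1.2950, -2.4300]  P^-=[0.8500 0.3180; 0.3180 0.8600]  H_jac=[0.3205 0.1708]  S=[0.6472]  K=[0.5048; 0.3844]  nu=[1.2812]  x^+=[1.9418, -1.9375]  P^+=[0.6850 0.1924; 0.1924 0.7644]
step 2: x^-=[0.9730, -1.9375]  P^-=[1.2585 0.5726; 0.5726 1.0244]  H_jac=[0.4122 0.2070]  S=[0.8554]  K=[0.7450; 0.5238]  nu=[-2.3378]  x^+=[-0.7686, -3.1620]  P^+=[0.7838 0.2388; 0.2388 0.7897]
step 3: x^-=[-2.3496, -3.1620]  P^-=[1.4100 0.6316; 0.6316 1.0497]  H_jac=[0.2038 -0.1514]  S=[0.5436]  K=[0.3526; -0.0556]  nu=[-2.7633]  x^+=[-3.3238, -3.0083]  P^+=[1.3424 0.6423; 0.6423 1.0480]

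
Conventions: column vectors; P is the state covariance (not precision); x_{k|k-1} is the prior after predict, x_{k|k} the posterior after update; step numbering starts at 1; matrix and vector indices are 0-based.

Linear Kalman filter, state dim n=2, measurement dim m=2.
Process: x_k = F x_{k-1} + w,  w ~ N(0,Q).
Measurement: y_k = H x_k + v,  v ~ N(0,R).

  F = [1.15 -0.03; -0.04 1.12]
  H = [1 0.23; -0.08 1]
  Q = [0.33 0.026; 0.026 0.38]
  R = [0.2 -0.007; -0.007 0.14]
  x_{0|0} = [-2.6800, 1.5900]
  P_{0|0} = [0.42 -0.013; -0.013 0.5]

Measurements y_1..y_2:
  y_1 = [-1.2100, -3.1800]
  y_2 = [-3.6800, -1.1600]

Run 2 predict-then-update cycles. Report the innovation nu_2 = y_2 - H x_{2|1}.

step 1: x^-=[-3.1297, 1.8880]  P^-=[0.8868 -0.0269; -0.0269 1.0090]  S=[1.1278 0.1277; 0.1277 1.1590]  K=[0.8004 -0.1726; 0.0842 0.8632]  nu=[1.4855, -5.3184]  x^+=[-1.0227, -2.5777]  P^+=[0.1651 -0.0166; -0.0166 0.1189]
step 2: x^-=[-1.0988, -2.8461]  P^-=[0.5496 -0.0069; -0.0069 0.5309]  S=[0.7745 0.0643; 0.0643 0.6756]  K=[0.7195 -0.1439; 0.0840 0.7787]  nu=[-1.9266, 1.5982]  x^+=[-2.7149, -1.7634]  P^+=[0.1480 -0.0133; -0.0133 0.1074]

innov = [-1.9266, 1.5982]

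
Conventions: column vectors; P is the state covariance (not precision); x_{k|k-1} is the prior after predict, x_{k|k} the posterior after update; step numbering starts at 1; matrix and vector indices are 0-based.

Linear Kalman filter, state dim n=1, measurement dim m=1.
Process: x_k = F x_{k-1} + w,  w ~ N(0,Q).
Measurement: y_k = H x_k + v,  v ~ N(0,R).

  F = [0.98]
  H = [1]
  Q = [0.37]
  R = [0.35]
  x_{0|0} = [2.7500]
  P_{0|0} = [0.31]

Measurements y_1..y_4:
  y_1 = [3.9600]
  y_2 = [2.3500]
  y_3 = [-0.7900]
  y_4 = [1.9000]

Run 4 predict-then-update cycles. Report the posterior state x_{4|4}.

step 1: x^-=[2.6950]  P^-=[0.6677]  S=[1.0177]  K=[0.6561]  nu=[1.2650]  x^+=[3.5250]  P^+=[0.2296]
step 2: x^-=[3.4545]  P^-=[0.5905]  S=[0.9405]  K=[0.6279]  nu=[-1.1045]  x^+=[2.7610]  P^+=[0.2198]
step 3: x^-=[2.7058]  P^-=[0.5811]  S=[0.9311]  K=[0.6241]  nu=[-3.4958]  x^+=[0.5241]  P^+=[0.2184]
step 4: x^-=[0.5136]  P^-=[0.5798]  S=[0.9298]  K=[0.6236]  nu=[1.3864]  x^+=[1.3781]  P^+=[0.2182]

x_post = [1.3781]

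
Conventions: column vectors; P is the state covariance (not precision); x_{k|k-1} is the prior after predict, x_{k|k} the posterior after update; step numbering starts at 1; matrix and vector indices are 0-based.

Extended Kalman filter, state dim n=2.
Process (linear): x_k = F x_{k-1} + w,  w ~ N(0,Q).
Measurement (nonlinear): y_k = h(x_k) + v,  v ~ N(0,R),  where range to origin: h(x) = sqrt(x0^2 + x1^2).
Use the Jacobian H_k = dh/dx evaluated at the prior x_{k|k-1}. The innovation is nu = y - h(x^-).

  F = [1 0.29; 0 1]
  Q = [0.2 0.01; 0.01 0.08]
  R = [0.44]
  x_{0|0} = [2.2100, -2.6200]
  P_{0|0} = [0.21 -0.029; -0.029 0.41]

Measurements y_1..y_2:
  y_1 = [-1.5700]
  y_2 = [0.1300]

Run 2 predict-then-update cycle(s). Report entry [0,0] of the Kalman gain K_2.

step 1: x^-=[1.4502, -2.6200]  P^-=[0.4277 0.0999; 0.0999 0.4900]  H_jac=[0.4843 -0.8749]  S=[0.8307]  K=[0.1441; -0.4578]  nu=[-4.5646]  x^+=[0.7925, -0.5302]  P^+=[0.4104 0.1547; 0.1547 0.3159]
step 2: x^-=[0.6387, -0.5302]  P^-=[0.7267 0.2563; 0.2563 0.3959]  H_jac=[0.7694 -0.6387]  S=[0.7798]  K=[0.5071; -0.0714]  nu=[-0.7001]  x^+=[0.2837, -0.4803]  P^+=[0.5262 0.2845; 0.2845 0.3919]

K[0,0] = 0.5071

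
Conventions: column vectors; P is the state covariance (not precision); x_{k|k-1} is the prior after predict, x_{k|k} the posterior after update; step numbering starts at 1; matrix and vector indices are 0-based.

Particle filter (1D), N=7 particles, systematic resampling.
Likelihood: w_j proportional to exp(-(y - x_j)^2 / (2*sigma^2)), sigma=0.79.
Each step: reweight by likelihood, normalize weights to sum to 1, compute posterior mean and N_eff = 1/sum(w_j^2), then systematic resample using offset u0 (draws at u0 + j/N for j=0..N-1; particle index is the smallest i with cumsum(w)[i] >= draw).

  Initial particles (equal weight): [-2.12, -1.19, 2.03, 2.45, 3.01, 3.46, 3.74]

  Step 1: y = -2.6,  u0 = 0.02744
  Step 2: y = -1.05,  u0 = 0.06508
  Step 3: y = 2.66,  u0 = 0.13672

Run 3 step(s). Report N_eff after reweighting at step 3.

step 1: w=[0.8035, 0.1965, 0.0000, 0.0000, 0.0000, 0.0000, 0.0000]  mean=-1.9372  Neff=1.4616  idx=[0, 0, 0, 0, 0, 0, 1]
step 2: w=[0.1182, 0.1182, 0.1182, 0.1182, 0.1182, 0.1182, 0.2911]  mean=-1.8493  Neff=5.9353  idx=[0, 1, 2, 4, 5, 6, 6]
step 3: w=[0.0008, 0.0008, 0.0008, 0.0008, 0.0008, 0.4980, 0.4980]  mean=-1.1937  Neff=2.0161  idx=[5, 5, 5, 6, 6, 6, 6]

N_eff = 2.0161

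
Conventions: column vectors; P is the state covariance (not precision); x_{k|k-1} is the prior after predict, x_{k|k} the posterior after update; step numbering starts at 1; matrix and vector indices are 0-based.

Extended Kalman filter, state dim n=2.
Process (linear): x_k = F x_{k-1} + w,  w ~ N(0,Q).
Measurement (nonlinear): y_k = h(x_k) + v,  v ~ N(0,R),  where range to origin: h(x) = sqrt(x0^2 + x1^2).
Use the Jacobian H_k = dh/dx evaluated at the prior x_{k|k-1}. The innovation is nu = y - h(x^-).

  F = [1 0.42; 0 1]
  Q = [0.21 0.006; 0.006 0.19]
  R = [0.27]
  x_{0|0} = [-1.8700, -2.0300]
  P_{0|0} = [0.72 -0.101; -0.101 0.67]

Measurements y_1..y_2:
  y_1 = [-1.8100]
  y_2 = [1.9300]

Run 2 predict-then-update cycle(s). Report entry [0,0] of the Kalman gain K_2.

K[0,0] = 0.5202

step 1: x^-=[-2.7226, -2.0300]  P^-=[0.9633 0.1864; 0.1864 0.8600]  H_jac=[-0.8017 -0.5977]  S=[1.3751]  K=[-0.6427; -0.4825]  nu=[-5.2061]  x^+=[0.6232, 0.4820]  P^+=[0.3954 -0.2400; -0.2400 0.5399]
step 2: x^-=[0.8257, 0.4820]  P^-=[0.4990 -0.0073; -0.0073 0.7299]  H_jac=[0.8636 0.5042]  S=[0.8214]  K=[0.5202; 0.4404]  nu=[0.9739]  x^+=[1.3323, 0.9109]  P^+=[0.2767 -0.1954; -0.1954 0.5706]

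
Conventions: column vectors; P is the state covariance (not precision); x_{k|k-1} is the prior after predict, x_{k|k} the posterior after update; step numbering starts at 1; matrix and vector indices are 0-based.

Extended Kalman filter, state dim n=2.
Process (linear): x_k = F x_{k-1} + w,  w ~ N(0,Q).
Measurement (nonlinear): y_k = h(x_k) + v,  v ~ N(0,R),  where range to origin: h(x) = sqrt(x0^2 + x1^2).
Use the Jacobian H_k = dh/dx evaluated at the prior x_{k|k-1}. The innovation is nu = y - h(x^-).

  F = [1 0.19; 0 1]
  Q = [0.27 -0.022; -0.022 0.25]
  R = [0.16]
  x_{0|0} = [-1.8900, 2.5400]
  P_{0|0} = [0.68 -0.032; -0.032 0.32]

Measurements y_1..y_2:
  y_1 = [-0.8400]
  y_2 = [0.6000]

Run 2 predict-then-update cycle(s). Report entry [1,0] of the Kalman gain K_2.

K[1,0] = 0.3398

step 1: x^-=[-1.4074, 2.5400]  P^-=[0.9494 0.0068; 0.0068 0.5700]  H_jac=[-0.4847 0.8747]  S=[0.8134]  K=[-0.5584; 0.6089]  nu=[-3.7439]  x^+=[0.6832, 0.2602]  P^+=[0.6958 0.2834; 0.2834 0.2684]
step 2: x^-=[0.7327, 0.2602]  P^-=[1.0831 0.3124; 0.3124 0.5184]  H_jac=[0.9423 0.3347]  S=[1.3769]  K=[0.8172; 0.3398]  nu=[-0.1775]  x^+=[0.5876, 0.1999]  P^+=[0.1636 -0.0700; -0.0700 0.3594]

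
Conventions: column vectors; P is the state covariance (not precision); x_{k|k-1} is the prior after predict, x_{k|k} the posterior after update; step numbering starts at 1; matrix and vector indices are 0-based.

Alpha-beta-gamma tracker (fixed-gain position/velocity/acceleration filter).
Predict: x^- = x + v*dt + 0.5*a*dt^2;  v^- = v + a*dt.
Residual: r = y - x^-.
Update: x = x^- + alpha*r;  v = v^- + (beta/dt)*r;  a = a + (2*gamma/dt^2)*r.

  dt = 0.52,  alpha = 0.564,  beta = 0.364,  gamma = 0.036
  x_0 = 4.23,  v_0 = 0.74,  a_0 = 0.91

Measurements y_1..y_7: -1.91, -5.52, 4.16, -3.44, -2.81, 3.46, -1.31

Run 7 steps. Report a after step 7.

a_post = 1.0858

step 1: x_pred=4.7378  r=-6.6478  x^+=0.9885  v^+=-3.4403  a^+=-0.8601
step 2: x_pred=-0.9168  r=-4.6032  x^+=-3.5130  v^+=-7.1098  a^+=-2.0858
step 3: x_pred=-7.4921  r=11.6521  x^+=-0.9203  v^+=-0.0380  a^+=1.0168
step 4: x_pred=-0.8026  r=-2.6374  x^+=-2.2901  v^+=-1.3554  a^+=0.3145
step 5: x_pred=-2.9524  r=0.1424  x^+=-2.8721  v^+=-1.0922  a^+=0.3524
step 6: x_pred=-3.3924  r=6.8524  x^+=0.4724  v^+=3.8877  a^+=2.1770
step 7: x_pred=2.7883  r=-4.0983  x^+=0.4769  v^+=2.1510  a^+=1.0858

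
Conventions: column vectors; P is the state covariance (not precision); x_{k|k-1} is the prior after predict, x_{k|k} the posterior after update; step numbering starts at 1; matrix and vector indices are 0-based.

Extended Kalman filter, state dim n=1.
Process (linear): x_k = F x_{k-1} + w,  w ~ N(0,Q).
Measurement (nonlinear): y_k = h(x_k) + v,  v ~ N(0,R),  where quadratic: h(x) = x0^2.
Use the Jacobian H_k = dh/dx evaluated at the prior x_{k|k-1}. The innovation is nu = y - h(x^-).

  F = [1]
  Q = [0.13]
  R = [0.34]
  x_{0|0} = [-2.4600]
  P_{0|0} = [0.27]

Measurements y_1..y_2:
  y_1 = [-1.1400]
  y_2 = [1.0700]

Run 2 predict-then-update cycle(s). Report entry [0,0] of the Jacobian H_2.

step 1: x^-=[-2.4600]  P^-=[0.4000]  H_jac=[-4.9200]  S=[10.0226]  K=[-0.1964]  nu=[-7.1916]  x^+=[-1.0479]  P^+=[0.0136]
step 2: x^-=[-1.0479]  P^-=[0.1436]  H_jac=[-2.0958]  S=[0.9706]  K=[-0.3100]  nu=[-0.0281]  x^+=[-1.0392]  P^+=[0.0503]

H_jac[0,0] = -2.0958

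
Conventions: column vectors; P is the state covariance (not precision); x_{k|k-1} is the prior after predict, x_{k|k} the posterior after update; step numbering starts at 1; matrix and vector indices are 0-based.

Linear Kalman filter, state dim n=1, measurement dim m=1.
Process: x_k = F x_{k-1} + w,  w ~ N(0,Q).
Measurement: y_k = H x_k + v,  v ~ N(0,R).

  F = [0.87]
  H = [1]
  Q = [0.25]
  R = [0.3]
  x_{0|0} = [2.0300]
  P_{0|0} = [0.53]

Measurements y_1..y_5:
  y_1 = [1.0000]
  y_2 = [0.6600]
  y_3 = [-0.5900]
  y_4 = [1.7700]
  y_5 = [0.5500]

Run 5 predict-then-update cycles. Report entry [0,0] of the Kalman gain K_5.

step 1: x^-=[1.7661]  P^-=[0.6512]  S=[0.9512]  K=[0.6846]  nu=[-0.7661]  x^+=[1.2416]  P^+=[0.2054]
step 2: x^-=[1.0802]  P^-=[0.4055]  S=[0.7055]  K=[0.5747]  nu=[-0.4202]  x^+=[0.8387]  P^+=[0.1724]
step 3: x^-=[0.7297]  P^-=[0.3805]  S=[0.6805]  K=[0.5592]  nu=[-1.3197]  x^+=[-0.0082]  P^+=[0.1677]
step 4: x^-=[-0.0072]  P^-=[0.3770]  S=[0.6770]  K=[0.5568]  nu=[1.7772]  x^+=[0.9824]  P^+=[0.1671]
step 5: x^-=[0.8547]  P^-=[0.3764]  S=[0.6764]  K=[0.5565]  nu=[-0.3047]  x^+=[0.6851]  P^+=[0.1670]

K[0,0] = 0.5565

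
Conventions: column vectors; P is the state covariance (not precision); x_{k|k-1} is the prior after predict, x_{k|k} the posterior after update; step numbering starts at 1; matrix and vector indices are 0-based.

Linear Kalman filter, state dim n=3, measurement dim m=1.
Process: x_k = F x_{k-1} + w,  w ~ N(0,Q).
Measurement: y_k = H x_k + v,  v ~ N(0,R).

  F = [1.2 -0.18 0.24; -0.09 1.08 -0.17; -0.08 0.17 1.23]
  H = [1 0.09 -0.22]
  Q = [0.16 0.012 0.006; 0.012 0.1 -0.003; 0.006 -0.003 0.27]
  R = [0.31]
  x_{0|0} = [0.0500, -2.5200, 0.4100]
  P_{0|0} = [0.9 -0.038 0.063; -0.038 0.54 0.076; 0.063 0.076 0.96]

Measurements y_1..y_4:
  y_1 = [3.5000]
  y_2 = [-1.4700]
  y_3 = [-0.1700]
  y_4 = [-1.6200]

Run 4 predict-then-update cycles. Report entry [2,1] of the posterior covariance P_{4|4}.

step 1: x^-=[0.6120, -2.7958, 0.0719]  P^-=[1.5749 -0.2714 0.2562; -0.2714 0.7463 -0.0016; 0.2562 -0.0016 1.7642]  S=[1.8148]  K=[0.8233; -0.1123; -0.0728]  nu=[3.1554]  x^+=[3.2098, -3.1503, -0.1577]  P^+=[0.3448 -0.1035 0.3649; -0.1035 0.7234 -0.0164; 0.3649 -0.0164 1.7546]
step 2: x^-=[4.3810, -3.6644, -0.9863]  P^-=[1.0374 -0.4604 0.9807; -0.4604 1.0346 -0.2808; 0.9807 -0.2808 2.8717]  S=[0.9915]  K=[0.7869; -0.3081; 0.3264]  nu=[-5.7382]  x^+=[-0.1343, -1.8962, -2.8593]  P^+=[0.4235 -0.2200 0.7260; -0.2200 0.9405 -0.1811; 0.7260 -0.1811 2.7661]
step 3: x^-=[-0.5061, -1.5498, -3.8285]  P^-=[1.4885 -0.8344 1.7954; -0.8344 1.4118 -0.6892; 1.7954 -0.6892 4.2720]  S=[1.1038]  K=[0.9226; -0.5035; 0.7190]  nu=[-0.3667]  x^+=[-0.8444, -1.3651, -4.0922]  P^+=[0.5489 -0.3217 1.0633; -0.3217 1.1320 -0.2896; 1.0633 -0.2896 3.7015]
step 4: x^-=[-1.7497, -0.7027, -5.1979]  P^-=[1.9767 -1.1643 2.5424; -1.1643 1.7332 -1.0121; 2.5424 -1.0121 5.5846]  S=[1.2829]  K=[1.0231; -0.6124; 0.9531]  nu=[-0.9506]  x^+=[-2.7223, -0.1206, -6.1039]  P^+=[0.6337 -0.3605 1.2914; -0.3605 1.2521 -0.2633; 1.2914 -0.2633 4.4193]

P_post[2,1] = -0.2633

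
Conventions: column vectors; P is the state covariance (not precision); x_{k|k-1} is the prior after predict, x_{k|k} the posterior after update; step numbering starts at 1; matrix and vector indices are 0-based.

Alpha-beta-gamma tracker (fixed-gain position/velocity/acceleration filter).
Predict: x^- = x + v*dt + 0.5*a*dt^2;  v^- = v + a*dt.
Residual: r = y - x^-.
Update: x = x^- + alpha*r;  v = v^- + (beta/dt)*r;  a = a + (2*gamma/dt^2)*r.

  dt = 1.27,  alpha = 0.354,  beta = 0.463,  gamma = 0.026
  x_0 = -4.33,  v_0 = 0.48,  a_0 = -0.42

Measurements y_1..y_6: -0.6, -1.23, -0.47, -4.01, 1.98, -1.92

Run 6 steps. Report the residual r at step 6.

step 1: x_pred=-4.0591  r=3.4591  x^+=-2.8346  v^+=1.2077  a^+=-0.3085
step 2: x_pred=-1.5496  r=0.3196  x^+=-1.4365  v^+=0.9324  a^+=-0.2982
step 3: x_pred=-0.4927  r=0.0227  x^+=-0.4847  v^+=0.5620  a^+=-0.2974
step 4: x_pred=-0.0108  r=-3.9992  x^+=-1.4265  v^+=-1.2737  a^+=-0.4264
step 5: x_pred=-3.3879  r=5.3679  x^+=-1.4877  v^+=0.1418  a^+=-0.2533
step 6: x_pred=-1.5119  r=-0.4081  x^+=-1.6564  v^+=-0.3287  a^+=-0.2665

resid = -0.4081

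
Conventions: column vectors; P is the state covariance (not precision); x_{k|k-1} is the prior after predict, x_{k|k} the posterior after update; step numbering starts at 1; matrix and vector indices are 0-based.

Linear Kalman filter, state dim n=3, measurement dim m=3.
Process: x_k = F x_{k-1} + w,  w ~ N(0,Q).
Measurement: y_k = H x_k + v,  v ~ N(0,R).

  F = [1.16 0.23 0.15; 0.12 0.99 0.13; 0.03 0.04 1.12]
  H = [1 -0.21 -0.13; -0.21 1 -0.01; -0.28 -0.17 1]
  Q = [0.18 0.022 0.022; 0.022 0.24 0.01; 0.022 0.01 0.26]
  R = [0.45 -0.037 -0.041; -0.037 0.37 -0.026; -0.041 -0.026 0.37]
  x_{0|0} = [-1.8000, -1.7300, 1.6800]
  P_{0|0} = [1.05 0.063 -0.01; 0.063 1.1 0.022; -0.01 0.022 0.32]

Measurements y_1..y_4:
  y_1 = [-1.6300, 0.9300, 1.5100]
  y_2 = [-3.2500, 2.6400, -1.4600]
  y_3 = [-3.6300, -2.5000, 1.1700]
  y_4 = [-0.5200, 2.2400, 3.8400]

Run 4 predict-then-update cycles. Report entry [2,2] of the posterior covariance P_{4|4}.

step 1: x^-=[-2.2339, -1.7103, 1.7584]  P^-=[1.6899 0.5012 0.1185; 0.5012 1.3590 0.1292; 0.1185 0.1292 0.6656]  S=[1.9768 -0.1676 -0.5093; -0.1676 1.5910 -0.1819; -0.5093 -0.1819 1.1447]  K=[0.8099 0.1770 0.0043; 0.1663 0.8036 -0.0099; 0.1797 0.1532 0.6375]  nu=[0.4733, 2.1888, -1.1646]  x^+=[-1.4681, 0.1388, 1.4363]  P^+=[0.3951 0.1193 0.0947; 0.1193 0.3171 0.0560; 0.0947 0.0560 0.2606]
step 2: x^-=[-1.4556, 0.1479, 1.5702]  P^-=[0.8348 0.3206 0.2270; 0.3206 0.6065 0.1415; 0.2270 0.1415 0.5994]  S=[1.1357 -0.0183 -0.1580; -0.0183 0.8769 -0.0697; -0.1580 -0.0697 0.9077]  K=[0.6613 0.1818 0.0616; 0.1667 0.6184 0.0198; 0.1923 0.1525 0.6090]  nu=[-1.5592, 2.2021, -3.4126]  x^+=[-2.2964, 1.1821, -0.4721]  P^+=[0.3246 0.1104 0.1006; 0.1104 0.2459 0.0571; 0.1006 0.0571 0.2514]
step 3: x^-=[-2.4628, 0.8333, -0.5503]  P^-=[0.7332 0.2850 0.2299; 0.2850 0.5340 0.1389; 0.2299 0.1389 0.5881]  S=[1.0448 -0.0185 -0.1233; -0.0185 0.8148 -0.0577; -0.1233 -0.0577 0.8823]  K=[0.6276 0.1774 0.0722; 0.1615 0.5856 0.0249; 0.1928 0.1511 0.6037]  nu=[-1.0638, -3.8560, 1.1724]  x^+=[-3.7297, -1.5673, -0.6302]  P^+=[0.3083 0.1063 0.1008; 0.1063 0.2329 0.0567; 0.1008 0.0567 0.2494]
step 4: x^-=[-4.7815, -2.0811, -0.8804]  P^-=[0.7085 0.2749 0.2288; 0.2749 0.5199 0.1374; 0.2288 0.1374 0.5856]  S=[1.0239 -0.0208 -0.1163; -0.0208 0.8040 -0.0555; -0.1163 -0.0555 0.8775]  K=[0.6185 0.1752 0.0744; 0.1591 0.5791 0.0259; 0.1924 0.1505 0.6027]  nu=[3.7100, 3.3082, 3.0278]  x^+=[-1.6820, 0.5032, 2.1560]  P^+=[0.3039 0.1048 0.1005; 0.1048 0.2303 0.0565; 0.1005 0.0565 0.2490]

P_post[2,2] = 0.2490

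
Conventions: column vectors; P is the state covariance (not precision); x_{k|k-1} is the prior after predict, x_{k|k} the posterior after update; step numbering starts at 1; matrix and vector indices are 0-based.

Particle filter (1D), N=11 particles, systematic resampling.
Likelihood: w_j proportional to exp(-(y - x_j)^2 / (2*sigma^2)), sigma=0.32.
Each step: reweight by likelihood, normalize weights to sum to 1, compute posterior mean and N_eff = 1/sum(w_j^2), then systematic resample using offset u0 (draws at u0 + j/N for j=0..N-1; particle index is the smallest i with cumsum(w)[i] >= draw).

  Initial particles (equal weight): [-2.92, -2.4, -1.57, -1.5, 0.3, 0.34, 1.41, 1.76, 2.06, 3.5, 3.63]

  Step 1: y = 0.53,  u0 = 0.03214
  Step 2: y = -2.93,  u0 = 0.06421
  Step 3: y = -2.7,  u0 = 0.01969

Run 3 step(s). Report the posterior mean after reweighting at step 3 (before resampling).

post_mean = 0.3041

step 1: w=[0.0000, 0.0000, 0.0000, 0.0000, 0.4726, 0.5130, 0.0139, 0.0004, 0.0000, 0.0000, 0.0000]  mean=0.3366  Neff=2.0543  idx=[4, 4, 4, 4, 4, 5, 5, 5, 5, 5, 5]
step 2: w=[0.1496, 0.1496, 0.1496, 0.1496, 0.1496, 0.0420, 0.0420, 0.0420, 0.0420, 0.0420, 0.0420]  mean=0.3101  Neff=8.1663  idx=[0, 1, 1, 2, 2, 3, 4, 4, 6, 8, 10]
step 3: w=[0.1121, 0.1121, 0.1121, 0.1121, 0.1121, 0.1121, 0.1121, 0.1121, 0.0345, 0.0345, 0.0345]  mean=0.3041  Neff=9.6101  idx=[0, 0, 1, 2, 3, 4, 5, 5, 6, 7, 8]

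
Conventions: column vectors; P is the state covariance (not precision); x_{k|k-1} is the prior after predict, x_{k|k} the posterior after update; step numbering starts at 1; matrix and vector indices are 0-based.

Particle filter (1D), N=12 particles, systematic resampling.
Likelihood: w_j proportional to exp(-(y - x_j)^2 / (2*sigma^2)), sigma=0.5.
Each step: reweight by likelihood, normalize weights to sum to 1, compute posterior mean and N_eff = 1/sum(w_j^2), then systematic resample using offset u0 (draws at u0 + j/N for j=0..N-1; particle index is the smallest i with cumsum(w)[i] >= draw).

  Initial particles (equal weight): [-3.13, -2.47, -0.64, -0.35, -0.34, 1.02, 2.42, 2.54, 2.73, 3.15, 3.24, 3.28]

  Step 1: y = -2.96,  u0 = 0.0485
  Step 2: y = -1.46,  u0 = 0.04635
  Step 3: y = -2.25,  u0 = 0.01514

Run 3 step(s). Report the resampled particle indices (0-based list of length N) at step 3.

resampled_idx = [0, 1, 2, 3, 4, 5, 6, 7, 8, 9, 10, 11]

step 1: w=[0.6040, 0.3959, 0.0000, 0.0000, 0.0000, 0.0000, 0.0000, 0.0000, 0.0000, 0.0000, 0.0000, 0.0000]  mean=-2.8686  Neff=1.9170  idx=[0, 0, 0, 0, 0, 0, 0, 1, 1, 1, 1, 1]
step 2: w=[0.0056, 0.0056, 0.0056, 0.0056, 0.0056, 0.0056, 0.0056, 0.1922, 0.1922, 0.1922, 0.1922, 0.1922]  mean=-2.4958  Neff=5.4090  idx=[7, 7, 7, 8, 8, 9, 9, 10, 10, 10, 11, 11]
step 3: w=[0.0833, 0.0833, 0.0833, 0.0833, 0.0833, 0.0833, 0.0833, 0.0833, 0.0833, 0.0833, 0.0833, 0.0833]  mean=-2.4700  Neff=12.0000  idx=[0, 1, 2, 3, 4, 5, 6, 7, 8, 9, 10, 11]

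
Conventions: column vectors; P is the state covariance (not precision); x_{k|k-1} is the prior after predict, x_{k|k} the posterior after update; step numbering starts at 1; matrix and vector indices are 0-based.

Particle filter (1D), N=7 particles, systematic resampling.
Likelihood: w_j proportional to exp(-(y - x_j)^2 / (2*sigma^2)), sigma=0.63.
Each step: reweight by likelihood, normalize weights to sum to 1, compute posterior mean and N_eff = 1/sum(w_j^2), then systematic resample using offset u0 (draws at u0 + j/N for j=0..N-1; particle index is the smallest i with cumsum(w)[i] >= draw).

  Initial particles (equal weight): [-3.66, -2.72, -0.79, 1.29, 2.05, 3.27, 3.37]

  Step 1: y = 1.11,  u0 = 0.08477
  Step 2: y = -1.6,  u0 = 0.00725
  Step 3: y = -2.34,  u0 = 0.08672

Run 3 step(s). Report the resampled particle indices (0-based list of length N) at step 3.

step 1: w=[0.0000, 0.0000, 0.0081, 0.7365, 0.2520, 0.0021, 0.0012]  mean=1.4715  Neff=1.6502  idx=[3, 3, 3, 3, 3, 4, 4]
step 2: w=[0.1998, 0.1998, 0.1998, 0.1998, 0.1998, 0.0004, 0.0004]  mean=1.2906  Neff=5.0076  idx=[0, 0, 1, 2, 2, 3, 4]
step 3: w=[0.1429, 0.1429, 0.1429, 0.1429, 0.1429, 0.1429, 0.1429]  mean=1.2900  Neff=7.0000  idx=[0, 1, 2, 3, 4, 5, 6]

resampled_idx = [0, 1, 2, 3, 4, 5, 6]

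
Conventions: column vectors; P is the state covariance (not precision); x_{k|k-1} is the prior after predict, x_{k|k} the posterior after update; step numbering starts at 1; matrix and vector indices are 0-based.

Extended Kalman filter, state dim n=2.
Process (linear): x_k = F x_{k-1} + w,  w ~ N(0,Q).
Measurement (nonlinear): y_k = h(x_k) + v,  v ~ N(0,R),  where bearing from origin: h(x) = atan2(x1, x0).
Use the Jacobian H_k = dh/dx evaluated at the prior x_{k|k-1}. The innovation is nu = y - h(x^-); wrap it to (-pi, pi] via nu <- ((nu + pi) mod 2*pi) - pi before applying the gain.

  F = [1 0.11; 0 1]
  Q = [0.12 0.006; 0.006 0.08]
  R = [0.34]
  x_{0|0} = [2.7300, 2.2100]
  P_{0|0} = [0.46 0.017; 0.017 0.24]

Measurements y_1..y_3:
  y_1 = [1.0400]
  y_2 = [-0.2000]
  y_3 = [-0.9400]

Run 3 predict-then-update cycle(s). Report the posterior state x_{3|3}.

x_post = [3.8399, 1.8271]

step 1: x^-=[2.9731, 2.2100]  P^-=[0.5866 0.0494; 0.0494 0.3200]  H_jac=[-0.1610 0.2166]  S=[0.3668]  K=[-0.2284; 0.1673]  nu=[0.4008]  x^+=[2.8816, 2.2771]  P^+=[0.5675 0.0634; 0.0634 0.3097]
step 2: x^-=[3.1320, 2.2771]  P^-=[0.7052 0.1035; 0.1035 0.3897]  H_jac=[-0.1519 0.2089]  S=[0.3667]  K=[-0.2331; 0.1791]  nu=[-0.8286]  x^+=[3.3252, 2.1286]  P^+=[0.6853 0.1188; 0.1188 0.3780]
step 3: x^-=[3.5593, 2.1286]  P^-=[0.8360 0.1664; 0.1664 0.4580]  H_jac=[-0.1238 0.2069]  S=[0.3639]  K=[-0.1897; 0.2039]  nu=[-1.4790]  x^+=[3.8399, 1.8271]  P^+=[0.8229 0.1804; 0.1804 0.4428]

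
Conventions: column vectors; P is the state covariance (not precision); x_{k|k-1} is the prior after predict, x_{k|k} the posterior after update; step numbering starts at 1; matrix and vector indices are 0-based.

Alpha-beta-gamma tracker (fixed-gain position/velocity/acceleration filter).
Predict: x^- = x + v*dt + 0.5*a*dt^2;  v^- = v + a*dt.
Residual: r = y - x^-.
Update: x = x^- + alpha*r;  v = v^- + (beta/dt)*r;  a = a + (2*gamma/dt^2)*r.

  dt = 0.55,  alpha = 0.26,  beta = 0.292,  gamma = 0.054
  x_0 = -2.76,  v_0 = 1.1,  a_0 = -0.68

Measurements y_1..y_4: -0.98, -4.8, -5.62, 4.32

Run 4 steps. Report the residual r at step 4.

step 1: x_pred=-2.2578  r=1.2778  x^+=-1.9256  v^+=1.4044  a^+=-0.2238
step 2: x_pred=-1.1870  r=-3.6130  x^+=-2.1264  v^+=-0.6368  a^+=-1.5137
step 3: x_pred=-2.7056  r=-2.9144  x^+=-3.4633  v^+=-3.0166  a^+=-2.5542
step 4: x_pred=-5.5088  r=9.8288  x^+=-2.9533  v^+=0.7968  a^+=0.9549

resid = 9.8288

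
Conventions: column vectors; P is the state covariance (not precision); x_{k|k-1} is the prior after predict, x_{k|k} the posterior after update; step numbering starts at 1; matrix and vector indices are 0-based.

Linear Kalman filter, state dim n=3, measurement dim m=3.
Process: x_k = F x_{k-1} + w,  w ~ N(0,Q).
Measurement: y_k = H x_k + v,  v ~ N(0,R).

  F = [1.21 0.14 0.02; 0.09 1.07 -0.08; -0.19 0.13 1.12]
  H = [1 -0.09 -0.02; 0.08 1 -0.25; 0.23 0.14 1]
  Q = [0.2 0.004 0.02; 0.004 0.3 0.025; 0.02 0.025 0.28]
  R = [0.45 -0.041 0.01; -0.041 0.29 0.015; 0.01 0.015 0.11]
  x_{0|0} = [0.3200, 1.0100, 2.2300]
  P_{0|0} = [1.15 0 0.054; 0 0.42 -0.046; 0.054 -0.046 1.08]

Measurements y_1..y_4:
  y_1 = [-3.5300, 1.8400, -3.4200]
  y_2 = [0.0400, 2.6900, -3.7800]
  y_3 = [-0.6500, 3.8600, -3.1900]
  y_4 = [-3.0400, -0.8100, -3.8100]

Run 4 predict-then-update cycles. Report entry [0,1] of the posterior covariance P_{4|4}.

step 1: x^-=[0.5732, 0.9311, 2.5681]  P^-=[1.8947 0.1848 -0.1469; 0.1848 0.8042 -0.0814; -0.1469 -0.0814 1.6470]  S=[2.3242 0.2667 0.2861; 0.2667 1.2854 -0.2866; 0.2861 -0.2866 1.7945]  K=[0.7837 0.1441 0.0735; -0.0510 0.6994 0.1609; -0.1660 -0.1591 0.8937]  nu=[-3.9680, 1.5051, -6.2503]  x^+=[-2.7791, 1.1804, -2.5984]  P^+=[0.3436 -0.0309 -0.0566; -0.0309 0.2111 0.0052; -0.0566 0.0052 0.1065]
step 2: x^-=[-3.2494, 1.2208, -2.2288]  P^-=[0.6941 0.0379 -0.1325; 0.0379 0.5391 0.0445; -0.1325 0.0445 0.4568]  S=[1.1473 0.0394 0.0222; 0.0394 0.8512 0.0382; 0.0222 0.0382 0.5680]  K=[0.5997 0.1198 0.0256; -0.0348 0.6171 0.1865; -0.1377 -0.1227 0.7751]  nu=[3.3547, 1.1719, -0.9748]  x^+=[-1.1221, 1.6454, -3.5902]  P^+=[0.2623 -0.0221 -0.0466; -0.0221 0.1870 0.0083; -0.0466 0.0083 0.0916]
step 3: x^-=[-1.1992, 1.9469, -3.5939]  P^-=[0.5780 0.0361 -0.0994; 0.0361 0.5118 0.0470; -0.0994 0.0470 0.4309]  S=[1.0300 0.0223 0.0289; 0.0223 0.8187 0.0414; 0.0289 0.0414 0.5513]  K=[0.5566 0.1141 0.0323; -0.0289 0.6057 0.1864; -0.1279 -0.1192 0.7678]  nu=[0.6526, 1.1106, 0.4072]  x^+=[-0.6961, 2.6765, -3.4972]  P^+=[0.2435 -0.0193 -0.0425; -0.0193 0.1832 0.0081; -0.0425 0.0081 0.0900]
step 4: x^-=[-0.5375, 3.0810, -3.4366]  P^-=[0.5516 0.0366 -0.0893; 0.0366 0.5078 0.0467; -0.0893 0.0467 0.4262]  S=[1.0030 0.0185 0.0331; 0.0185 0.8141 0.0415; 0.0331 0.0415 0.5497]  K=[0.5452 0.1124 0.0364; -0.0272 0.6042 0.1855; -0.1248 -0.1186 0.7664]  nu=[-2.2939, -4.7072, -0.6811]  x^+=[-2.3419, 0.1731, -3.1139]  P^+=[0.2386 -0.0186 -0.0411; -0.0186 0.1826 0.0079; -0.0411 0.0079 0.0896]

P_post[0,1] = -0.0186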